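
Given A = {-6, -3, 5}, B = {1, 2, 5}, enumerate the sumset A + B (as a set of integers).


A + B = {a + b : a ∈ A, b ∈ B}.
Enumerate all |A|·|B| = 3·3 = 9 pairs (a, b) and collect distinct sums.
a = -6: -6+1=-5, -6+2=-4, -6+5=-1
a = -3: -3+1=-2, -3+2=-1, -3+5=2
a = 5: 5+1=6, 5+2=7, 5+5=10
Collecting distinct sums: A + B = {-5, -4, -2, -1, 2, 6, 7, 10}
|A + B| = 8

A + B = {-5, -4, -2, -1, 2, 6, 7, 10}


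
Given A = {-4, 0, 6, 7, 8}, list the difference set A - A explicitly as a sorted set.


A - A = {a - a' : a, a' ∈ A}.
Compute a - a' for each ordered pair (a, a'):
a = -4: -4--4=0, -4-0=-4, -4-6=-10, -4-7=-11, -4-8=-12
a = 0: 0--4=4, 0-0=0, 0-6=-6, 0-7=-7, 0-8=-8
a = 6: 6--4=10, 6-0=6, 6-6=0, 6-7=-1, 6-8=-2
a = 7: 7--4=11, 7-0=7, 7-6=1, 7-7=0, 7-8=-1
a = 8: 8--4=12, 8-0=8, 8-6=2, 8-7=1, 8-8=0
Collecting distinct values (and noting 0 appears from a-a):
A - A = {-12, -11, -10, -8, -7, -6, -4, -2, -1, 0, 1, 2, 4, 6, 7, 8, 10, 11, 12}
|A - A| = 19

A - A = {-12, -11, -10, -8, -7, -6, -4, -2, -1, 0, 1, 2, 4, 6, 7, 8, 10, 11, 12}


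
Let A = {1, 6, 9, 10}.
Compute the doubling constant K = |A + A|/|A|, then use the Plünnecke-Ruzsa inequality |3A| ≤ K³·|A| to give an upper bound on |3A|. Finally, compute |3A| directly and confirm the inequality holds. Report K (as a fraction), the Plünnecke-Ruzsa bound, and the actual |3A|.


|A| = 4.
Step 1: Compute A + A by enumerating all 16 pairs.
A + A = {2, 7, 10, 11, 12, 15, 16, 18, 19, 20}, so |A + A| = 10.
Step 2: Doubling constant K = |A + A|/|A| = 10/4 = 10/4 ≈ 2.5000.
Step 3: Plünnecke-Ruzsa gives |3A| ≤ K³·|A| = (2.5000)³ · 4 ≈ 62.5000.
Step 4: Compute 3A = A + A + A directly by enumerating all triples (a,b,c) ∈ A³; |3A| = 19.
Step 5: Check 19 ≤ 62.5000? Yes ✓.

K = 10/4, Plünnecke-Ruzsa bound K³|A| ≈ 62.5000, |3A| = 19, inequality holds.


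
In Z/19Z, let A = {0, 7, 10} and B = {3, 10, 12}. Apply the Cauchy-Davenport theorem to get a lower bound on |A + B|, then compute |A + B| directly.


Cauchy-Davenport: |A + B| ≥ min(p, |A| + |B| - 1) for A, B nonempty in Z/pZ.
|A| = 3, |B| = 3, p = 19.
CD lower bound = min(19, 3 + 3 - 1) = min(19, 5) = 5.
Compute A + B mod 19 directly:
a = 0: 0+3=3, 0+10=10, 0+12=12
a = 7: 7+3=10, 7+10=17, 7+12=0
a = 10: 10+3=13, 10+10=1, 10+12=3
A + B = {0, 1, 3, 10, 12, 13, 17}, so |A + B| = 7.
Verify: 7 ≥ 5? Yes ✓.

CD lower bound = 5, actual |A + B| = 7.


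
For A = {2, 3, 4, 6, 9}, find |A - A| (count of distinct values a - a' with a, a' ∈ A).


A - A = {a - a' : a, a' ∈ A}; |A| = 5.
Bounds: 2|A|-1 ≤ |A - A| ≤ |A|² - |A| + 1, i.e. 9 ≤ |A - A| ≤ 21.
Note: 0 ∈ A - A always (from a - a). The set is symmetric: if d ∈ A - A then -d ∈ A - A.
Enumerate nonzero differences d = a - a' with a > a' (then include -d):
Positive differences: {1, 2, 3, 4, 5, 6, 7}
Full difference set: {0} ∪ (positive diffs) ∪ (negative diffs).
|A - A| = 1 + 2·7 = 15 (matches direct enumeration: 15).

|A - A| = 15


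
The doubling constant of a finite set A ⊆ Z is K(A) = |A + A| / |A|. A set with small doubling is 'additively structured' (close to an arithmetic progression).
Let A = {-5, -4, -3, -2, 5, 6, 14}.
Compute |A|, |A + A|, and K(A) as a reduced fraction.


|A| = 7.
Compute A + A by enumerating all 49 pairs.
A + A = {-10, -9, -8, -7, -6, -5, -4, 0, 1, 2, 3, 4, 9, 10, 11, 12, 19, 20, 28}, so |A + A| = 19.
K = |A + A| / |A| = 19/7 (already in lowest terms) ≈ 2.7143.
Reference: AP of size 7 gives K = 13/7 ≈ 1.8571; a fully generic set of size 7 gives K ≈ 4.0000.

|A| = 7, |A + A| = 19, K = 19/7.


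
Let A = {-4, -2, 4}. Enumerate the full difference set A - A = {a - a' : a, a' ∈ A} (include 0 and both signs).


A - A = {a - a' : a, a' ∈ A}.
Compute a - a' for each ordered pair (a, a'):
a = -4: -4--4=0, -4--2=-2, -4-4=-8
a = -2: -2--4=2, -2--2=0, -2-4=-6
a = 4: 4--4=8, 4--2=6, 4-4=0
Collecting distinct values (and noting 0 appears from a-a):
A - A = {-8, -6, -2, 0, 2, 6, 8}
|A - A| = 7

A - A = {-8, -6, -2, 0, 2, 6, 8}


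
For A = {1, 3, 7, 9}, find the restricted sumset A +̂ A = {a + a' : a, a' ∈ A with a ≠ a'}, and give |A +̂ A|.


Restricted sumset: A +̂ A = {a + a' : a ∈ A, a' ∈ A, a ≠ a'}.
Equivalently, take A + A and drop any sum 2a that is achievable ONLY as a + a for a ∈ A (i.e. sums representable only with equal summands).
Enumerate pairs (a, a') with a < a' (symmetric, so each unordered pair gives one sum; this covers all a ≠ a'):
  1 + 3 = 4
  1 + 7 = 8
  1 + 9 = 10
  3 + 7 = 10
  3 + 9 = 12
  7 + 9 = 16
Collected distinct sums: {4, 8, 10, 12, 16}
|A +̂ A| = 5
(Reference bound: |A +̂ A| ≥ 2|A| - 3 for |A| ≥ 2, with |A| = 4 giving ≥ 5.)

|A +̂ A| = 5


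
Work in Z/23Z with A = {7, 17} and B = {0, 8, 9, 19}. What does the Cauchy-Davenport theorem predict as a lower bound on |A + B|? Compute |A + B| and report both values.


Cauchy-Davenport: |A + B| ≥ min(p, |A| + |B| - 1) for A, B nonempty in Z/pZ.
|A| = 2, |B| = 4, p = 23.
CD lower bound = min(23, 2 + 4 - 1) = min(23, 5) = 5.
Compute A + B mod 23 directly:
a = 7: 7+0=7, 7+8=15, 7+9=16, 7+19=3
a = 17: 17+0=17, 17+8=2, 17+9=3, 17+19=13
A + B = {2, 3, 7, 13, 15, 16, 17}, so |A + B| = 7.
Verify: 7 ≥ 5? Yes ✓.

CD lower bound = 5, actual |A + B| = 7.


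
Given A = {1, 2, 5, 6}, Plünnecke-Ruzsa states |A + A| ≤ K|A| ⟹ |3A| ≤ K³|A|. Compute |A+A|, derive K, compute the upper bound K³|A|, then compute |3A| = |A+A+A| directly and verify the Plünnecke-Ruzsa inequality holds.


|A| = 4.
Step 1: Compute A + A by enumerating all 16 pairs.
A + A = {2, 3, 4, 6, 7, 8, 10, 11, 12}, so |A + A| = 9.
Step 2: Doubling constant K = |A + A|/|A| = 9/4 = 9/4 ≈ 2.2500.
Step 3: Plünnecke-Ruzsa gives |3A| ≤ K³·|A| = (2.2500)³ · 4 ≈ 45.5625.
Step 4: Compute 3A = A + A + A directly by enumerating all triples (a,b,c) ∈ A³; |3A| = 16.
Step 5: Check 16 ≤ 45.5625? Yes ✓.

K = 9/4, Plünnecke-Ruzsa bound K³|A| ≈ 45.5625, |3A| = 16, inequality holds.


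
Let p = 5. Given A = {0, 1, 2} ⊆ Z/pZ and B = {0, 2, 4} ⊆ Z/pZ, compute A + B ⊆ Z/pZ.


Work in Z/5Z: reduce every sum a + b modulo 5.
Enumerate all 9 pairs:
a = 0: 0+0=0, 0+2=2, 0+4=4
a = 1: 1+0=1, 1+2=3, 1+4=0
a = 2: 2+0=2, 2+2=4, 2+4=1
Distinct residues collected: {0, 1, 2, 3, 4}
|A + B| = 5 (out of 5 total residues).

A + B = {0, 1, 2, 3, 4}


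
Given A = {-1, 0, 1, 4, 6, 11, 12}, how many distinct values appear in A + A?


A + A = {a + a' : a, a' ∈ A}; |A| = 7.
General bounds: 2|A| - 1 ≤ |A + A| ≤ |A|(|A|+1)/2, i.e. 13 ≤ |A + A| ≤ 28.
Lower bound 2|A|-1 is attained iff A is an arithmetic progression.
Enumerate sums a + a' for a ≤ a' (symmetric, so this suffices):
a = -1: -1+-1=-2, -1+0=-1, -1+1=0, -1+4=3, -1+6=5, -1+11=10, -1+12=11
a = 0: 0+0=0, 0+1=1, 0+4=4, 0+6=6, 0+11=11, 0+12=12
a = 1: 1+1=2, 1+4=5, 1+6=7, 1+11=12, 1+12=13
a = 4: 4+4=8, 4+6=10, 4+11=15, 4+12=16
a = 6: 6+6=12, 6+11=17, 6+12=18
a = 11: 11+11=22, 11+12=23
a = 12: 12+12=24
Distinct sums: {-2, -1, 0, 1, 2, 3, 4, 5, 6, 7, 8, 10, 11, 12, 13, 15, 16, 17, 18, 22, 23, 24}
|A + A| = 22

|A + A| = 22


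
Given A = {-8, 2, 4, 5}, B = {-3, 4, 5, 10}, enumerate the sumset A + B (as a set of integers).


A + B = {a + b : a ∈ A, b ∈ B}.
Enumerate all |A|·|B| = 4·4 = 16 pairs (a, b) and collect distinct sums.
a = -8: -8+-3=-11, -8+4=-4, -8+5=-3, -8+10=2
a = 2: 2+-3=-1, 2+4=6, 2+5=7, 2+10=12
a = 4: 4+-3=1, 4+4=8, 4+5=9, 4+10=14
a = 5: 5+-3=2, 5+4=9, 5+5=10, 5+10=15
Collecting distinct sums: A + B = {-11, -4, -3, -1, 1, 2, 6, 7, 8, 9, 10, 12, 14, 15}
|A + B| = 14

A + B = {-11, -4, -3, -1, 1, 2, 6, 7, 8, 9, 10, 12, 14, 15}


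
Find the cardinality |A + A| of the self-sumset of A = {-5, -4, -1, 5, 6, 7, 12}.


A + A = {a + a' : a, a' ∈ A}; |A| = 7.
General bounds: 2|A| - 1 ≤ |A + A| ≤ |A|(|A|+1)/2, i.e. 13 ≤ |A + A| ≤ 28.
Lower bound 2|A|-1 is attained iff A is an arithmetic progression.
Enumerate sums a + a' for a ≤ a' (symmetric, so this suffices):
a = -5: -5+-5=-10, -5+-4=-9, -5+-1=-6, -5+5=0, -5+6=1, -5+7=2, -5+12=7
a = -4: -4+-4=-8, -4+-1=-5, -4+5=1, -4+6=2, -4+7=3, -4+12=8
a = -1: -1+-1=-2, -1+5=4, -1+6=5, -1+7=6, -1+12=11
a = 5: 5+5=10, 5+6=11, 5+7=12, 5+12=17
a = 6: 6+6=12, 6+7=13, 6+12=18
a = 7: 7+7=14, 7+12=19
a = 12: 12+12=24
Distinct sums: {-10, -9, -8, -6, -5, -2, 0, 1, 2, 3, 4, 5, 6, 7, 8, 10, 11, 12, 13, 14, 17, 18, 19, 24}
|A + A| = 24

|A + A| = 24


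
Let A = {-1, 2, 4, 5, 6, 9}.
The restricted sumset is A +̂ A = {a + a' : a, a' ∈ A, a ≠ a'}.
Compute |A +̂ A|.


Restricted sumset: A +̂ A = {a + a' : a ∈ A, a' ∈ A, a ≠ a'}.
Equivalently, take A + A and drop any sum 2a that is achievable ONLY as a + a for a ∈ A (i.e. sums representable only with equal summands).
Enumerate pairs (a, a') with a < a' (symmetric, so each unordered pair gives one sum; this covers all a ≠ a'):
  -1 + 2 = 1
  -1 + 4 = 3
  -1 + 5 = 4
  -1 + 6 = 5
  -1 + 9 = 8
  2 + 4 = 6
  2 + 5 = 7
  2 + 6 = 8
  2 + 9 = 11
  4 + 5 = 9
  4 + 6 = 10
  4 + 9 = 13
  5 + 6 = 11
  5 + 9 = 14
  6 + 9 = 15
Collected distinct sums: {1, 3, 4, 5, 6, 7, 8, 9, 10, 11, 13, 14, 15}
|A +̂ A| = 13
(Reference bound: |A +̂ A| ≥ 2|A| - 3 for |A| ≥ 2, with |A| = 6 giving ≥ 9.)

|A +̂ A| = 13


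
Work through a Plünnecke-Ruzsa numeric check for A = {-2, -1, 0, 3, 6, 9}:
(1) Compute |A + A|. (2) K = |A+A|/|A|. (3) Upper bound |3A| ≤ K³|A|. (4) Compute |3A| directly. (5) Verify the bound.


|A| = 6.
Step 1: Compute A + A by enumerating all 36 pairs.
A + A = {-4, -3, -2, -1, 0, 1, 2, 3, 4, 5, 6, 7, 8, 9, 12, 15, 18}, so |A + A| = 17.
Step 2: Doubling constant K = |A + A|/|A| = 17/6 = 17/6 ≈ 2.8333.
Step 3: Plünnecke-Ruzsa gives |3A| ≤ K³·|A| = (2.8333)³ · 6 ≈ 136.4722.
Step 4: Compute 3A = A + A + A directly by enumerating all triples (a,b,c) ∈ A³; |3A| = 28.
Step 5: Check 28 ≤ 136.4722? Yes ✓.

K = 17/6, Plünnecke-Ruzsa bound K³|A| ≈ 136.4722, |3A| = 28, inequality holds.


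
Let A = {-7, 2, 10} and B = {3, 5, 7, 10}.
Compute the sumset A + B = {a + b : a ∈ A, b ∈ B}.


A + B = {a + b : a ∈ A, b ∈ B}.
Enumerate all |A|·|B| = 3·4 = 12 pairs (a, b) and collect distinct sums.
a = -7: -7+3=-4, -7+5=-2, -7+7=0, -7+10=3
a = 2: 2+3=5, 2+5=7, 2+7=9, 2+10=12
a = 10: 10+3=13, 10+5=15, 10+7=17, 10+10=20
Collecting distinct sums: A + B = {-4, -2, 0, 3, 5, 7, 9, 12, 13, 15, 17, 20}
|A + B| = 12

A + B = {-4, -2, 0, 3, 5, 7, 9, 12, 13, 15, 17, 20}


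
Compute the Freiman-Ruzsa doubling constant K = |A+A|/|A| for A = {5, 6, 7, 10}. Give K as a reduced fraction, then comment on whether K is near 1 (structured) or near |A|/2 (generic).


|A| = 4.
Compute A + A by enumerating all 16 pairs.
A + A = {10, 11, 12, 13, 14, 15, 16, 17, 20}, so |A + A| = 9.
K = |A + A| / |A| = 9/4 (already in lowest terms) ≈ 2.2500.
Reference: AP of size 4 gives K = 7/4 ≈ 1.7500; a fully generic set of size 4 gives K ≈ 2.5000.

|A| = 4, |A + A| = 9, K = 9/4.


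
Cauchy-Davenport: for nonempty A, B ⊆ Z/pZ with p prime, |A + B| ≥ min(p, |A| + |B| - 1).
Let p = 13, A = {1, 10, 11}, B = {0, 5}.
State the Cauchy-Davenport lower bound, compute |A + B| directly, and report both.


Cauchy-Davenport: |A + B| ≥ min(p, |A| + |B| - 1) for A, B nonempty in Z/pZ.
|A| = 3, |B| = 2, p = 13.
CD lower bound = min(13, 3 + 2 - 1) = min(13, 4) = 4.
Compute A + B mod 13 directly:
a = 1: 1+0=1, 1+5=6
a = 10: 10+0=10, 10+5=2
a = 11: 11+0=11, 11+5=3
A + B = {1, 2, 3, 6, 10, 11}, so |A + B| = 6.
Verify: 6 ≥ 4? Yes ✓.

CD lower bound = 4, actual |A + B| = 6.


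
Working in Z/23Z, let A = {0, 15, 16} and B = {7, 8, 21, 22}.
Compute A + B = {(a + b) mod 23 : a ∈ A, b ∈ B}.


Work in Z/23Z: reduce every sum a + b modulo 23.
Enumerate all 12 pairs:
a = 0: 0+7=7, 0+8=8, 0+21=21, 0+22=22
a = 15: 15+7=22, 15+8=0, 15+21=13, 15+22=14
a = 16: 16+7=0, 16+8=1, 16+21=14, 16+22=15
Distinct residues collected: {0, 1, 7, 8, 13, 14, 15, 21, 22}
|A + B| = 9 (out of 23 total residues).

A + B = {0, 1, 7, 8, 13, 14, 15, 21, 22}


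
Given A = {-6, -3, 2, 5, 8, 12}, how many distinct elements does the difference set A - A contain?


A - A = {a - a' : a, a' ∈ A}; |A| = 6.
Bounds: 2|A|-1 ≤ |A - A| ≤ |A|² - |A| + 1, i.e. 11 ≤ |A - A| ≤ 31.
Note: 0 ∈ A - A always (from a - a). The set is symmetric: if d ∈ A - A then -d ∈ A - A.
Enumerate nonzero differences d = a - a' with a > a' (then include -d):
Positive differences: {3, 4, 5, 6, 7, 8, 10, 11, 14, 15, 18}
Full difference set: {0} ∪ (positive diffs) ∪ (negative diffs).
|A - A| = 1 + 2·11 = 23 (matches direct enumeration: 23).

|A - A| = 23


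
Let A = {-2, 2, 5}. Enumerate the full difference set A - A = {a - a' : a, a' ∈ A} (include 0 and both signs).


A - A = {a - a' : a, a' ∈ A}.
Compute a - a' for each ordered pair (a, a'):
a = -2: -2--2=0, -2-2=-4, -2-5=-7
a = 2: 2--2=4, 2-2=0, 2-5=-3
a = 5: 5--2=7, 5-2=3, 5-5=0
Collecting distinct values (and noting 0 appears from a-a):
A - A = {-7, -4, -3, 0, 3, 4, 7}
|A - A| = 7

A - A = {-7, -4, -3, 0, 3, 4, 7}


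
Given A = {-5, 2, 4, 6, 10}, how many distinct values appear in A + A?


A + A = {a + a' : a, a' ∈ A}; |A| = 5.
General bounds: 2|A| - 1 ≤ |A + A| ≤ |A|(|A|+1)/2, i.e. 9 ≤ |A + A| ≤ 15.
Lower bound 2|A|-1 is attained iff A is an arithmetic progression.
Enumerate sums a + a' for a ≤ a' (symmetric, so this suffices):
a = -5: -5+-5=-10, -5+2=-3, -5+4=-1, -5+6=1, -5+10=5
a = 2: 2+2=4, 2+4=6, 2+6=8, 2+10=12
a = 4: 4+4=8, 4+6=10, 4+10=14
a = 6: 6+6=12, 6+10=16
a = 10: 10+10=20
Distinct sums: {-10, -3, -1, 1, 4, 5, 6, 8, 10, 12, 14, 16, 20}
|A + A| = 13

|A + A| = 13


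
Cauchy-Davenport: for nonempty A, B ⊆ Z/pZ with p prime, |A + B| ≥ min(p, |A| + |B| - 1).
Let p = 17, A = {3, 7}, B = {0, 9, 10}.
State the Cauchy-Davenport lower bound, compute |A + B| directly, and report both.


Cauchy-Davenport: |A + B| ≥ min(p, |A| + |B| - 1) for A, B nonempty in Z/pZ.
|A| = 2, |B| = 3, p = 17.
CD lower bound = min(17, 2 + 3 - 1) = min(17, 4) = 4.
Compute A + B mod 17 directly:
a = 3: 3+0=3, 3+9=12, 3+10=13
a = 7: 7+0=7, 7+9=16, 7+10=0
A + B = {0, 3, 7, 12, 13, 16}, so |A + B| = 6.
Verify: 6 ≥ 4? Yes ✓.

CD lower bound = 4, actual |A + B| = 6.


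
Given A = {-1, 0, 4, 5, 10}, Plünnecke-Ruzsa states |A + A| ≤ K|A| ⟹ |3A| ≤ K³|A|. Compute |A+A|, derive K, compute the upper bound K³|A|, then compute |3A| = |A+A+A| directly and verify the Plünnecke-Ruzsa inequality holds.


|A| = 5.
Step 1: Compute A + A by enumerating all 25 pairs.
A + A = {-2, -1, 0, 3, 4, 5, 8, 9, 10, 14, 15, 20}, so |A + A| = 12.
Step 2: Doubling constant K = |A + A|/|A| = 12/5 = 12/5 ≈ 2.4000.
Step 3: Plünnecke-Ruzsa gives |3A| ≤ K³·|A| = (2.4000)³ · 5 ≈ 69.1200.
Step 4: Compute 3A = A + A + A directly by enumerating all triples (a,b,c) ∈ A³; |3A| = 22.
Step 5: Check 22 ≤ 69.1200? Yes ✓.

K = 12/5, Plünnecke-Ruzsa bound K³|A| ≈ 69.1200, |3A| = 22, inequality holds.


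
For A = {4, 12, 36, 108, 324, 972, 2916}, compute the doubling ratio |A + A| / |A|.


|A| = 7.
Compute A + A by enumerating all 49 pairs.
A + A = {8, 16, 24, 40, 48, 72, 112, 120, 144, 216, 328, 336, 360, 432, 648, 976, 984, 1008, 1080, 1296, 1944, 2920, 2928, 2952, 3024, 3240, 3888, 5832}, so |A + A| = 28.
K = |A + A| / |A| = 28/7 = 4/1 ≈ 4.0000.
Reference: AP of size 7 gives K = 13/7 ≈ 1.8571; a fully generic set of size 7 gives K ≈ 4.0000.

|A| = 7, |A + A| = 28, K = 28/7 = 4/1.


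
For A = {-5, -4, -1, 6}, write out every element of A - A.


A - A = {a - a' : a, a' ∈ A}.
Compute a - a' for each ordered pair (a, a'):
a = -5: -5--5=0, -5--4=-1, -5--1=-4, -5-6=-11
a = -4: -4--5=1, -4--4=0, -4--1=-3, -4-6=-10
a = -1: -1--5=4, -1--4=3, -1--1=0, -1-6=-7
a = 6: 6--5=11, 6--4=10, 6--1=7, 6-6=0
Collecting distinct values (and noting 0 appears from a-a):
A - A = {-11, -10, -7, -4, -3, -1, 0, 1, 3, 4, 7, 10, 11}
|A - A| = 13

A - A = {-11, -10, -7, -4, -3, -1, 0, 1, 3, 4, 7, 10, 11}


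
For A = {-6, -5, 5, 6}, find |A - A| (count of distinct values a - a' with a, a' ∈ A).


A - A = {a - a' : a, a' ∈ A}; |A| = 4.
Bounds: 2|A|-1 ≤ |A - A| ≤ |A|² - |A| + 1, i.e. 7 ≤ |A - A| ≤ 13.
Note: 0 ∈ A - A always (from a - a). The set is symmetric: if d ∈ A - A then -d ∈ A - A.
Enumerate nonzero differences d = a - a' with a > a' (then include -d):
Positive differences: {1, 10, 11, 12}
Full difference set: {0} ∪ (positive diffs) ∪ (negative diffs).
|A - A| = 1 + 2·4 = 9 (matches direct enumeration: 9).

|A - A| = 9


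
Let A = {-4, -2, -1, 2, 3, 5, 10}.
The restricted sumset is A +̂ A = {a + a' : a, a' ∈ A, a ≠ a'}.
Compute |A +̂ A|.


Restricted sumset: A +̂ A = {a + a' : a ∈ A, a' ∈ A, a ≠ a'}.
Equivalently, take A + A and drop any sum 2a that is achievable ONLY as a + a for a ∈ A (i.e. sums representable only with equal summands).
Enumerate pairs (a, a') with a < a' (symmetric, so each unordered pair gives one sum; this covers all a ≠ a'):
  -4 + -2 = -6
  -4 + -1 = -5
  -4 + 2 = -2
  -4 + 3 = -1
  -4 + 5 = 1
  -4 + 10 = 6
  -2 + -1 = -3
  -2 + 2 = 0
  -2 + 3 = 1
  -2 + 5 = 3
  -2 + 10 = 8
  -1 + 2 = 1
  -1 + 3 = 2
  -1 + 5 = 4
  -1 + 10 = 9
  2 + 3 = 5
  2 + 5 = 7
  2 + 10 = 12
  3 + 5 = 8
  3 + 10 = 13
  5 + 10 = 15
Collected distinct sums: {-6, -5, -3, -2, -1, 0, 1, 2, 3, 4, 5, 6, 7, 8, 9, 12, 13, 15}
|A +̂ A| = 18
(Reference bound: |A +̂ A| ≥ 2|A| - 3 for |A| ≥ 2, with |A| = 7 giving ≥ 11.)

|A +̂ A| = 18


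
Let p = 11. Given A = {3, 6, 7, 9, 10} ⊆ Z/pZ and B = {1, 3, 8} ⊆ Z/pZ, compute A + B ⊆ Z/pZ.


Work in Z/11Z: reduce every sum a + b modulo 11.
Enumerate all 15 pairs:
a = 3: 3+1=4, 3+3=6, 3+8=0
a = 6: 6+1=7, 6+3=9, 6+8=3
a = 7: 7+1=8, 7+3=10, 7+8=4
a = 9: 9+1=10, 9+3=1, 9+8=6
a = 10: 10+1=0, 10+3=2, 10+8=7
Distinct residues collected: {0, 1, 2, 3, 4, 6, 7, 8, 9, 10}
|A + B| = 10 (out of 11 total residues).

A + B = {0, 1, 2, 3, 4, 6, 7, 8, 9, 10}


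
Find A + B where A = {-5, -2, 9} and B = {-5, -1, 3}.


A + B = {a + b : a ∈ A, b ∈ B}.
Enumerate all |A|·|B| = 3·3 = 9 pairs (a, b) and collect distinct sums.
a = -5: -5+-5=-10, -5+-1=-6, -5+3=-2
a = -2: -2+-5=-7, -2+-1=-3, -2+3=1
a = 9: 9+-5=4, 9+-1=8, 9+3=12
Collecting distinct sums: A + B = {-10, -7, -6, -3, -2, 1, 4, 8, 12}
|A + B| = 9

A + B = {-10, -7, -6, -3, -2, 1, 4, 8, 12}


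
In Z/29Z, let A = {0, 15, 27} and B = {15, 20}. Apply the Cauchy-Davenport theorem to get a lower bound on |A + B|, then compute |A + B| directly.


Cauchy-Davenport: |A + B| ≥ min(p, |A| + |B| - 1) for A, B nonempty in Z/pZ.
|A| = 3, |B| = 2, p = 29.
CD lower bound = min(29, 3 + 2 - 1) = min(29, 4) = 4.
Compute A + B mod 29 directly:
a = 0: 0+15=15, 0+20=20
a = 15: 15+15=1, 15+20=6
a = 27: 27+15=13, 27+20=18
A + B = {1, 6, 13, 15, 18, 20}, so |A + B| = 6.
Verify: 6 ≥ 4? Yes ✓.

CD lower bound = 4, actual |A + B| = 6.


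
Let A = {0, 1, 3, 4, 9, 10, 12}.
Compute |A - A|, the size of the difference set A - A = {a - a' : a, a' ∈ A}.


A - A = {a - a' : a, a' ∈ A}; |A| = 7.
Bounds: 2|A|-1 ≤ |A - A| ≤ |A|² - |A| + 1, i.e. 13 ≤ |A - A| ≤ 43.
Note: 0 ∈ A - A always (from a - a). The set is symmetric: if d ∈ A - A then -d ∈ A - A.
Enumerate nonzero differences d = a - a' with a > a' (then include -d):
Positive differences: {1, 2, 3, 4, 5, 6, 7, 8, 9, 10, 11, 12}
Full difference set: {0} ∪ (positive diffs) ∪ (negative diffs).
|A - A| = 1 + 2·12 = 25 (matches direct enumeration: 25).

|A - A| = 25


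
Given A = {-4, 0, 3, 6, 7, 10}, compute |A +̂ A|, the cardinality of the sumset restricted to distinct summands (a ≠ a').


Restricted sumset: A +̂ A = {a + a' : a ∈ A, a' ∈ A, a ≠ a'}.
Equivalently, take A + A and drop any sum 2a that is achievable ONLY as a + a for a ∈ A (i.e. sums representable only with equal summands).
Enumerate pairs (a, a') with a < a' (symmetric, so each unordered pair gives one sum; this covers all a ≠ a'):
  -4 + 0 = -4
  -4 + 3 = -1
  -4 + 6 = 2
  -4 + 7 = 3
  -4 + 10 = 6
  0 + 3 = 3
  0 + 6 = 6
  0 + 7 = 7
  0 + 10 = 10
  3 + 6 = 9
  3 + 7 = 10
  3 + 10 = 13
  6 + 7 = 13
  6 + 10 = 16
  7 + 10 = 17
Collected distinct sums: {-4, -1, 2, 3, 6, 7, 9, 10, 13, 16, 17}
|A +̂ A| = 11
(Reference bound: |A +̂ A| ≥ 2|A| - 3 for |A| ≥ 2, with |A| = 6 giving ≥ 9.)

|A +̂ A| = 11


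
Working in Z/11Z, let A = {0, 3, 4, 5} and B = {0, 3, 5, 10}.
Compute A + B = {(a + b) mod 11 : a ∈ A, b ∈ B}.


Work in Z/11Z: reduce every sum a + b modulo 11.
Enumerate all 16 pairs:
a = 0: 0+0=0, 0+3=3, 0+5=5, 0+10=10
a = 3: 3+0=3, 3+3=6, 3+5=8, 3+10=2
a = 4: 4+0=4, 4+3=7, 4+5=9, 4+10=3
a = 5: 5+0=5, 5+3=8, 5+5=10, 5+10=4
Distinct residues collected: {0, 2, 3, 4, 5, 6, 7, 8, 9, 10}
|A + B| = 10 (out of 11 total residues).

A + B = {0, 2, 3, 4, 5, 6, 7, 8, 9, 10}


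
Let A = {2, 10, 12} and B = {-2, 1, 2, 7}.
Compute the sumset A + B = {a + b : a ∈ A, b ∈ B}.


A + B = {a + b : a ∈ A, b ∈ B}.
Enumerate all |A|·|B| = 3·4 = 12 pairs (a, b) and collect distinct sums.
a = 2: 2+-2=0, 2+1=3, 2+2=4, 2+7=9
a = 10: 10+-2=8, 10+1=11, 10+2=12, 10+7=17
a = 12: 12+-2=10, 12+1=13, 12+2=14, 12+7=19
Collecting distinct sums: A + B = {0, 3, 4, 8, 9, 10, 11, 12, 13, 14, 17, 19}
|A + B| = 12

A + B = {0, 3, 4, 8, 9, 10, 11, 12, 13, 14, 17, 19}


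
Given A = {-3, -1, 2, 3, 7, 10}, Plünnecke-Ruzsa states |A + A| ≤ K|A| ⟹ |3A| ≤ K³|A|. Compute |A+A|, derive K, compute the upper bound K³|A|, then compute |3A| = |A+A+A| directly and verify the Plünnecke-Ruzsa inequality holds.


|A| = 6.
Step 1: Compute A + A by enumerating all 36 pairs.
A + A = {-6, -4, -2, -1, 0, 1, 2, 4, 5, 6, 7, 9, 10, 12, 13, 14, 17, 20}, so |A + A| = 18.
Step 2: Doubling constant K = |A + A|/|A| = 18/6 = 18/6 ≈ 3.0000.
Step 3: Plünnecke-Ruzsa gives |3A| ≤ K³·|A| = (3.0000)³ · 6 ≈ 162.0000.
Step 4: Compute 3A = A + A + A directly by enumerating all triples (a,b,c) ∈ A³; |3A| = 33.
Step 5: Check 33 ≤ 162.0000? Yes ✓.

K = 18/6, Plünnecke-Ruzsa bound K³|A| ≈ 162.0000, |3A| = 33, inequality holds.


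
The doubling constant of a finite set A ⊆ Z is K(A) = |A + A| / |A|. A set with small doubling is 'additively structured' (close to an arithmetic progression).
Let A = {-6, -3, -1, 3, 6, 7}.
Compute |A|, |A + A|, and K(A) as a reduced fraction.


|A| = 6.
Compute A + A by enumerating all 36 pairs.
A + A = {-12, -9, -7, -6, -4, -3, -2, 0, 1, 2, 3, 4, 5, 6, 9, 10, 12, 13, 14}, so |A + A| = 19.
K = |A + A| / |A| = 19/6 (already in lowest terms) ≈ 3.1667.
Reference: AP of size 6 gives K = 11/6 ≈ 1.8333; a fully generic set of size 6 gives K ≈ 3.5000.

|A| = 6, |A + A| = 19, K = 19/6.


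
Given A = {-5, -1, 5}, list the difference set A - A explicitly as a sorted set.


A - A = {a - a' : a, a' ∈ A}.
Compute a - a' for each ordered pair (a, a'):
a = -5: -5--5=0, -5--1=-4, -5-5=-10
a = -1: -1--5=4, -1--1=0, -1-5=-6
a = 5: 5--5=10, 5--1=6, 5-5=0
Collecting distinct values (and noting 0 appears from a-a):
A - A = {-10, -6, -4, 0, 4, 6, 10}
|A - A| = 7

A - A = {-10, -6, -4, 0, 4, 6, 10}


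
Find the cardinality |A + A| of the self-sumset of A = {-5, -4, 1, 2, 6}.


A + A = {a + a' : a, a' ∈ A}; |A| = 5.
General bounds: 2|A| - 1 ≤ |A + A| ≤ |A|(|A|+1)/2, i.e. 9 ≤ |A + A| ≤ 15.
Lower bound 2|A|-1 is attained iff A is an arithmetic progression.
Enumerate sums a + a' for a ≤ a' (symmetric, so this suffices):
a = -5: -5+-5=-10, -5+-4=-9, -5+1=-4, -5+2=-3, -5+6=1
a = -4: -4+-4=-8, -4+1=-3, -4+2=-2, -4+6=2
a = 1: 1+1=2, 1+2=3, 1+6=7
a = 2: 2+2=4, 2+6=8
a = 6: 6+6=12
Distinct sums: {-10, -9, -8, -4, -3, -2, 1, 2, 3, 4, 7, 8, 12}
|A + A| = 13

|A + A| = 13


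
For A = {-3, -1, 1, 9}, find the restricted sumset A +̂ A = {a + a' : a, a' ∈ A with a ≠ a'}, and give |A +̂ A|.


Restricted sumset: A +̂ A = {a + a' : a ∈ A, a' ∈ A, a ≠ a'}.
Equivalently, take A + A and drop any sum 2a that is achievable ONLY as a + a for a ∈ A (i.e. sums representable only with equal summands).
Enumerate pairs (a, a') with a < a' (symmetric, so each unordered pair gives one sum; this covers all a ≠ a'):
  -3 + -1 = -4
  -3 + 1 = -2
  -3 + 9 = 6
  -1 + 1 = 0
  -1 + 9 = 8
  1 + 9 = 10
Collected distinct sums: {-4, -2, 0, 6, 8, 10}
|A +̂ A| = 6
(Reference bound: |A +̂ A| ≥ 2|A| - 3 for |A| ≥ 2, with |A| = 4 giving ≥ 5.)

|A +̂ A| = 6


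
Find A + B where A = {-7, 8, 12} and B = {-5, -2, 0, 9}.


A + B = {a + b : a ∈ A, b ∈ B}.
Enumerate all |A|·|B| = 3·4 = 12 pairs (a, b) and collect distinct sums.
a = -7: -7+-5=-12, -7+-2=-9, -7+0=-7, -7+9=2
a = 8: 8+-5=3, 8+-2=6, 8+0=8, 8+9=17
a = 12: 12+-5=7, 12+-2=10, 12+0=12, 12+9=21
Collecting distinct sums: A + B = {-12, -9, -7, 2, 3, 6, 7, 8, 10, 12, 17, 21}
|A + B| = 12

A + B = {-12, -9, -7, 2, 3, 6, 7, 8, 10, 12, 17, 21}


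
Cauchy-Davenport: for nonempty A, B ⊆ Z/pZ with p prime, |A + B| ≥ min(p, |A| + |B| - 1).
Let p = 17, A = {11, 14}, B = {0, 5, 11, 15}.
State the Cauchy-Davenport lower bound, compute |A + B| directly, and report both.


Cauchy-Davenport: |A + B| ≥ min(p, |A| + |B| - 1) for A, B nonempty in Z/pZ.
|A| = 2, |B| = 4, p = 17.
CD lower bound = min(17, 2 + 4 - 1) = min(17, 5) = 5.
Compute A + B mod 17 directly:
a = 11: 11+0=11, 11+5=16, 11+11=5, 11+15=9
a = 14: 14+0=14, 14+5=2, 14+11=8, 14+15=12
A + B = {2, 5, 8, 9, 11, 12, 14, 16}, so |A + B| = 8.
Verify: 8 ≥ 5? Yes ✓.

CD lower bound = 5, actual |A + B| = 8.


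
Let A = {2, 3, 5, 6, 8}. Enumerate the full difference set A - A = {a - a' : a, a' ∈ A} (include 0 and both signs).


A - A = {a - a' : a, a' ∈ A}.
Compute a - a' for each ordered pair (a, a'):
a = 2: 2-2=0, 2-3=-1, 2-5=-3, 2-6=-4, 2-8=-6
a = 3: 3-2=1, 3-3=0, 3-5=-2, 3-6=-3, 3-8=-5
a = 5: 5-2=3, 5-3=2, 5-5=0, 5-6=-1, 5-8=-3
a = 6: 6-2=4, 6-3=3, 6-5=1, 6-6=0, 6-8=-2
a = 8: 8-2=6, 8-3=5, 8-5=3, 8-6=2, 8-8=0
Collecting distinct values (and noting 0 appears from a-a):
A - A = {-6, -5, -4, -3, -2, -1, 0, 1, 2, 3, 4, 5, 6}
|A - A| = 13

A - A = {-6, -5, -4, -3, -2, -1, 0, 1, 2, 3, 4, 5, 6}


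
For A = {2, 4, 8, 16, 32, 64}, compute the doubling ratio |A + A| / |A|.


|A| = 6.
Compute A + A by enumerating all 36 pairs.
A + A = {4, 6, 8, 10, 12, 16, 18, 20, 24, 32, 34, 36, 40, 48, 64, 66, 68, 72, 80, 96, 128}, so |A + A| = 21.
K = |A + A| / |A| = 21/6 = 7/2 ≈ 3.5000.
Reference: AP of size 6 gives K = 11/6 ≈ 1.8333; a fully generic set of size 6 gives K ≈ 3.5000.

|A| = 6, |A + A| = 21, K = 21/6 = 7/2.


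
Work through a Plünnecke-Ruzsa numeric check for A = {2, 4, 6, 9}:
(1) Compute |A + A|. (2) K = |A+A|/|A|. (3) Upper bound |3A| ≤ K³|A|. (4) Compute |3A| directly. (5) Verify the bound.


|A| = 4.
Step 1: Compute A + A by enumerating all 16 pairs.
A + A = {4, 6, 8, 10, 11, 12, 13, 15, 18}, so |A + A| = 9.
Step 2: Doubling constant K = |A + A|/|A| = 9/4 = 9/4 ≈ 2.2500.
Step 3: Plünnecke-Ruzsa gives |3A| ≤ K³·|A| = (2.2500)³ · 4 ≈ 45.5625.
Step 4: Compute 3A = A + A + A directly by enumerating all triples (a,b,c) ∈ A³; |3A| = 16.
Step 5: Check 16 ≤ 45.5625? Yes ✓.

K = 9/4, Plünnecke-Ruzsa bound K³|A| ≈ 45.5625, |3A| = 16, inequality holds.


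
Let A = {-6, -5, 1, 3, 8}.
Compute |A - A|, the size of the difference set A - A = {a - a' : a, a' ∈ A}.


A - A = {a - a' : a, a' ∈ A}; |A| = 5.
Bounds: 2|A|-1 ≤ |A - A| ≤ |A|² - |A| + 1, i.e. 9 ≤ |A - A| ≤ 21.
Note: 0 ∈ A - A always (from a - a). The set is symmetric: if d ∈ A - A then -d ∈ A - A.
Enumerate nonzero differences d = a - a' with a > a' (then include -d):
Positive differences: {1, 2, 5, 6, 7, 8, 9, 13, 14}
Full difference set: {0} ∪ (positive diffs) ∪ (negative diffs).
|A - A| = 1 + 2·9 = 19 (matches direct enumeration: 19).

|A - A| = 19


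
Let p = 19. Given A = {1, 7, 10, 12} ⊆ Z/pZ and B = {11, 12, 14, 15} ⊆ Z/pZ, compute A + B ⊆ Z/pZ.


Work in Z/19Z: reduce every sum a + b modulo 19.
Enumerate all 16 pairs:
a = 1: 1+11=12, 1+12=13, 1+14=15, 1+15=16
a = 7: 7+11=18, 7+12=0, 7+14=2, 7+15=3
a = 10: 10+11=2, 10+12=3, 10+14=5, 10+15=6
a = 12: 12+11=4, 12+12=5, 12+14=7, 12+15=8
Distinct residues collected: {0, 2, 3, 4, 5, 6, 7, 8, 12, 13, 15, 16, 18}
|A + B| = 13 (out of 19 total residues).

A + B = {0, 2, 3, 4, 5, 6, 7, 8, 12, 13, 15, 16, 18}


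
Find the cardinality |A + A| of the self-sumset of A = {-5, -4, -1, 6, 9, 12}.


A + A = {a + a' : a, a' ∈ A}; |A| = 6.
General bounds: 2|A| - 1 ≤ |A + A| ≤ |A|(|A|+1)/2, i.e. 11 ≤ |A + A| ≤ 21.
Lower bound 2|A|-1 is attained iff A is an arithmetic progression.
Enumerate sums a + a' for a ≤ a' (symmetric, so this suffices):
a = -5: -5+-5=-10, -5+-4=-9, -5+-1=-6, -5+6=1, -5+9=4, -5+12=7
a = -4: -4+-4=-8, -4+-1=-5, -4+6=2, -4+9=5, -4+12=8
a = -1: -1+-1=-2, -1+6=5, -1+9=8, -1+12=11
a = 6: 6+6=12, 6+9=15, 6+12=18
a = 9: 9+9=18, 9+12=21
a = 12: 12+12=24
Distinct sums: {-10, -9, -8, -6, -5, -2, 1, 2, 4, 5, 7, 8, 11, 12, 15, 18, 21, 24}
|A + A| = 18

|A + A| = 18


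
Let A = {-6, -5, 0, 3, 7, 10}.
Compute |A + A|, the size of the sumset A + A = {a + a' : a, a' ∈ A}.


A + A = {a + a' : a, a' ∈ A}; |A| = 6.
General bounds: 2|A| - 1 ≤ |A + A| ≤ |A|(|A|+1)/2, i.e. 11 ≤ |A + A| ≤ 21.
Lower bound 2|A|-1 is attained iff A is an arithmetic progression.
Enumerate sums a + a' for a ≤ a' (symmetric, so this suffices):
a = -6: -6+-6=-12, -6+-5=-11, -6+0=-6, -6+3=-3, -6+7=1, -6+10=4
a = -5: -5+-5=-10, -5+0=-5, -5+3=-2, -5+7=2, -5+10=5
a = 0: 0+0=0, 0+3=3, 0+7=7, 0+10=10
a = 3: 3+3=6, 3+7=10, 3+10=13
a = 7: 7+7=14, 7+10=17
a = 10: 10+10=20
Distinct sums: {-12, -11, -10, -6, -5, -3, -2, 0, 1, 2, 3, 4, 5, 6, 7, 10, 13, 14, 17, 20}
|A + A| = 20

|A + A| = 20


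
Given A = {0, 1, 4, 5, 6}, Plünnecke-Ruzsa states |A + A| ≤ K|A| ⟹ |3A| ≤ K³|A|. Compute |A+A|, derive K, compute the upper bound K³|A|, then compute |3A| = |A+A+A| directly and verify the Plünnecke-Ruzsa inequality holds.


|A| = 5.
Step 1: Compute A + A by enumerating all 25 pairs.
A + A = {0, 1, 2, 4, 5, 6, 7, 8, 9, 10, 11, 12}, so |A + A| = 12.
Step 2: Doubling constant K = |A + A|/|A| = 12/5 = 12/5 ≈ 2.4000.
Step 3: Plünnecke-Ruzsa gives |3A| ≤ K³·|A| = (2.4000)³ · 5 ≈ 69.1200.
Step 4: Compute 3A = A + A + A directly by enumerating all triples (a,b,c) ∈ A³; |3A| = 19.
Step 5: Check 19 ≤ 69.1200? Yes ✓.

K = 12/5, Plünnecke-Ruzsa bound K³|A| ≈ 69.1200, |3A| = 19, inequality holds.


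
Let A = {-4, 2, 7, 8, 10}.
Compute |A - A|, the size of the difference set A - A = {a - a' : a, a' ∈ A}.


A - A = {a - a' : a, a' ∈ A}; |A| = 5.
Bounds: 2|A|-1 ≤ |A - A| ≤ |A|² - |A| + 1, i.e. 9 ≤ |A - A| ≤ 21.
Note: 0 ∈ A - A always (from a - a). The set is symmetric: if d ∈ A - A then -d ∈ A - A.
Enumerate nonzero differences d = a - a' with a > a' (then include -d):
Positive differences: {1, 2, 3, 5, 6, 8, 11, 12, 14}
Full difference set: {0} ∪ (positive diffs) ∪ (negative diffs).
|A - A| = 1 + 2·9 = 19 (matches direct enumeration: 19).

|A - A| = 19


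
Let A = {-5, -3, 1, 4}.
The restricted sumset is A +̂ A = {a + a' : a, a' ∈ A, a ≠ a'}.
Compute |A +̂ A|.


Restricted sumset: A +̂ A = {a + a' : a ∈ A, a' ∈ A, a ≠ a'}.
Equivalently, take A + A and drop any sum 2a that is achievable ONLY as a + a for a ∈ A (i.e. sums representable only with equal summands).
Enumerate pairs (a, a') with a < a' (symmetric, so each unordered pair gives one sum; this covers all a ≠ a'):
  -5 + -3 = -8
  -5 + 1 = -4
  -5 + 4 = -1
  -3 + 1 = -2
  -3 + 4 = 1
  1 + 4 = 5
Collected distinct sums: {-8, -4, -2, -1, 1, 5}
|A +̂ A| = 6
(Reference bound: |A +̂ A| ≥ 2|A| - 3 for |A| ≥ 2, with |A| = 4 giving ≥ 5.)

|A +̂ A| = 6


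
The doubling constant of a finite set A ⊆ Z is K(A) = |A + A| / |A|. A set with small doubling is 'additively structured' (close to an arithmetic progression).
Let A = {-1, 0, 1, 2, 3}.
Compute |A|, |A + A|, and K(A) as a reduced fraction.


|A| = 5.
Compute A + A by enumerating all 25 pairs.
A + A = {-2, -1, 0, 1, 2, 3, 4, 5, 6}, so |A + A| = 9.
K = |A + A| / |A| = 9/5 (already in lowest terms) ≈ 1.8000.
Reference: AP of size 5 gives K = 9/5 ≈ 1.8000; a fully generic set of size 5 gives K ≈ 3.0000.

|A| = 5, |A + A| = 9, K = 9/5.


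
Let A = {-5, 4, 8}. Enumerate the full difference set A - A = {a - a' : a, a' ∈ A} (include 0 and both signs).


A - A = {a - a' : a, a' ∈ A}.
Compute a - a' for each ordered pair (a, a'):
a = -5: -5--5=0, -5-4=-9, -5-8=-13
a = 4: 4--5=9, 4-4=0, 4-8=-4
a = 8: 8--5=13, 8-4=4, 8-8=0
Collecting distinct values (and noting 0 appears from a-a):
A - A = {-13, -9, -4, 0, 4, 9, 13}
|A - A| = 7

A - A = {-13, -9, -4, 0, 4, 9, 13}


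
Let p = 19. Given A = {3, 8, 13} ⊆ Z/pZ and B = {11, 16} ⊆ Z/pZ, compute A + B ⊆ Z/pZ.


Work in Z/19Z: reduce every sum a + b modulo 19.
Enumerate all 6 pairs:
a = 3: 3+11=14, 3+16=0
a = 8: 8+11=0, 8+16=5
a = 13: 13+11=5, 13+16=10
Distinct residues collected: {0, 5, 10, 14}
|A + B| = 4 (out of 19 total residues).

A + B = {0, 5, 10, 14}


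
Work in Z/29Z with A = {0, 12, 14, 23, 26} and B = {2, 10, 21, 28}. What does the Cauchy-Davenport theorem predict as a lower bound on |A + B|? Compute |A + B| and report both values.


Cauchy-Davenport: |A + B| ≥ min(p, |A| + |B| - 1) for A, B nonempty in Z/pZ.
|A| = 5, |B| = 4, p = 29.
CD lower bound = min(29, 5 + 4 - 1) = min(29, 8) = 8.
Compute A + B mod 29 directly:
a = 0: 0+2=2, 0+10=10, 0+21=21, 0+28=28
a = 12: 12+2=14, 12+10=22, 12+21=4, 12+28=11
a = 14: 14+2=16, 14+10=24, 14+21=6, 14+28=13
a = 23: 23+2=25, 23+10=4, 23+21=15, 23+28=22
a = 26: 26+2=28, 26+10=7, 26+21=18, 26+28=25
A + B = {2, 4, 6, 7, 10, 11, 13, 14, 15, 16, 18, 21, 22, 24, 25, 28}, so |A + B| = 16.
Verify: 16 ≥ 8? Yes ✓.

CD lower bound = 8, actual |A + B| = 16.


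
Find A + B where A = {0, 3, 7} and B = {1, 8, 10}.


A + B = {a + b : a ∈ A, b ∈ B}.
Enumerate all |A|·|B| = 3·3 = 9 pairs (a, b) and collect distinct sums.
a = 0: 0+1=1, 0+8=8, 0+10=10
a = 3: 3+1=4, 3+8=11, 3+10=13
a = 7: 7+1=8, 7+8=15, 7+10=17
Collecting distinct sums: A + B = {1, 4, 8, 10, 11, 13, 15, 17}
|A + B| = 8

A + B = {1, 4, 8, 10, 11, 13, 15, 17}


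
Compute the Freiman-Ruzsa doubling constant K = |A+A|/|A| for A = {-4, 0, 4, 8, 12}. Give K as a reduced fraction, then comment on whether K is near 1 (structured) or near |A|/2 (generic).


|A| = 5.
Compute A + A by enumerating all 25 pairs.
A + A = {-8, -4, 0, 4, 8, 12, 16, 20, 24}, so |A + A| = 9.
K = |A + A| / |A| = 9/5 (already in lowest terms) ≈ 1.8000.
Reference: AP of size 5 gives K = 9/5 ≈ 1.8000; a fully generic set of size 5 gives K ≈ 3.0000.

|A| = 5, |A + A| = 9, K = 9/5.


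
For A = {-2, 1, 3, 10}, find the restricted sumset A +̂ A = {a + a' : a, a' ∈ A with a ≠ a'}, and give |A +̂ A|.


Restricted sumset: A +̂ A = {a + a' : a ∈ A, a' ∈ A, a ≠ a'}.
Equivalently, take A + A and drop any sum 2a that is achievable ONLY as a + a for a ∈ A (i.e. sums representable only with equal summands).
Enumerate pairs (a, a') with a < a' (symmetric, so each unordered pair gives one sum; this covers all a ≠ a'):
  -2 + 1 = -1
  -2 + 3 = 1
  -2 + 10 = 8
  1 + 3 = 4
  1 + 10 = 11
  3 + 10 = 13
Collected distinct sums: {-1, 1, 4, 8, 11, 13}
|A +̂ A| = 6
(Reference bound: |A +̂ A| ≥ 2|A| - 3 for |A| ≥ 2, with |A| = 4 giving ≥ 5.)

|A +̂ A| = 6


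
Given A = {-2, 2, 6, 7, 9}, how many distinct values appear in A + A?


A + A = {a + a' : a, a' ∈ A}; |A| = 5.
General bounds: 2|A| - 1 ≤ |A + A| ≤ |A|(|A|+1)/2, i.e. 9 ≤ |A + A| ≤ 15.
Lower bound 2|A|-1 is attained iff A is an arithmetic progression.
Enumerate sums a + a' for a ≤ a' (symmetric, so this suffices):
a = -2: -2+-2=-4, -2+2=0, -2+6=4, -2+7=5, -2+9=7
a = 2: 2+2=4, 2+6=8, 2+7=9, 2+9=11
a = 6: 6+6=12, 6+7=13, 6+9=15
a = 7: 7+7=14, 7+9=16
a = 9: 9+9=18
Distinct sums: {-4, 0, 4, 5, 7, 8, 9, 11, 12, 13, 14, 15, 16, 18}
|A + A| = 14

|A + A| = 14


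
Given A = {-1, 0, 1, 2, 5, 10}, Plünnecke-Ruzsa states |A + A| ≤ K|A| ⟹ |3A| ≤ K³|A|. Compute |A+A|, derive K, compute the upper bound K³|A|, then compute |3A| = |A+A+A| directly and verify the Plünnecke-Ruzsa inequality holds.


|A| = 6.
Step 1: Compute A + A by enumerating all 36 pairs.
A + A = {-2, -1, 0, 1, 2, 3, 4, 5, 6, 7, 9, 10, 11, 12, 15, 20}, so |A + A| = 16.
Step 2: Doubling constant K = |A + A|/|A| = 16/6 = 16/6 ≈ 2.6667.
Step 3: Plünnecke-Ruzsa gives |3A| ≤ K³·|A| = (2.6667)³ · 6 ≈ 113.7778.
Step 4: Compute 3A = A + A + A directly by enumerating all triples (a,b,c) ∈ A³; |3A| = 27.
Step 5: Check 27 ≤ 113.7778? Yes ✓.

K = 16/6, Plünnecke-Ruzsa bound K³|A| ≈ 113.7778, |3A| = 27, inequality holds.


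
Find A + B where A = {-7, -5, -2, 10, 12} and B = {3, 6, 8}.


A + B = {a + b : a ∈ A, b ∈ B}.
Enumerate all |A|·|B| = 5·3 = 15 pairs (a, b) and collect distinct sums.
a = -7: -7+3=-4, -7+6=-1, -7+8=1
a = -5: -5+3=-2, -5+6=1, -5+8=3
a = -2: -2+3=1, -2+6=4, -2+8=6
a = 10: 10+3=13, 10+6=16, 10+8=18
a = 12: 12+3=15, 12+6=18, 12+8=20
Collecting distinct sums: A + B = {-4, -2, -1, 1, 3, 4, 6, 13, 15, 16, 18, 20}
|A + B| = 12

A + B = {-4, -2, -1, 1, 3, 4, 6, 13, 15, 16, 18, 20}


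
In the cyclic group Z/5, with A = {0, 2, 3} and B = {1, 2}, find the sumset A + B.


Work in Z/5Z: reduce every sum a + b modulo 5.
Enumerate all 6 pairs:
a = 0: 0+1=1, 0+2=2
a = 2: 2+1=3, 2+2=4
a = 3: 3+1=4, 3+2=0
Distinct residues collected: {0, 1, 2, 3, 4}
|A + B| = 5 (out of 5 total residues).

A + B = {0, 1, 2, 3, 4}


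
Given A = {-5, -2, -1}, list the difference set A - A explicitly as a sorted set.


A - A = {a - a' : a, a' ∈ A}.
Compute a - a' for each ordered pair (a, a'):
a = -5: -5--5=0, -5--2=-3, -5--1=-4
a = -2: -2--5=3, -2--2=0, -2--1=-1
a = -1: -1--5=4, -1--2=1, -1--1=0
Collecting distinct values (and noting 0 appears from a-a):
A - A = {-4, -3, -1, 0, 1, 3, 4}
|A - A| = 7

A - A = {-4, -3, -1, 0, 1, 3, 4}


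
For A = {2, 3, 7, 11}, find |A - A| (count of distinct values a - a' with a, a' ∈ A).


A - A = {a - a' : a, a' ∈ A}; |A| = 4.
Bounds: 2|A|-1 ≤ |A - A| ≤ |A|² - |A| + 1, i.e. 7 ≤ |A - A| ≤ 13.
Note: 0 ∈ A - A always (from a - a). The set is symmetric: if d ∈ A - A then -d ∈ A - A.
Enumerate nonzero differences d = a - a' with a > a' (then include -d):
Positive differences: {1, 4, 5, 8, 9}
Full difference set: {0} ∪ (positive diffs) ∪ (negative diffs).
|A - A| = 1 + 2·5 = 11 (matches direct enumeration: 11).

|A - A| = 11


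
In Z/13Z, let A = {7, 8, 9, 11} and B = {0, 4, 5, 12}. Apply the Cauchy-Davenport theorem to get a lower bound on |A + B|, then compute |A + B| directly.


Cauchy-Davenport: |A + B| ≥ min(p, |A| + |B| - 1) for A, B nonempty in Z/pZ.
|A| = 4, |B| = 4, p = 13.
CD lower bound = min(13, 4 + 4 - 1) = min(13, 7) = 7.
Compute A + B mod 13 directly:
a = 7: 7+0=7, 7+4=11, 7+5=12, 7+12=6
a = 8: 8+0=8, 8+4=12, 8+5=0, 8+12=7
a = 9: 9+0=9, 9+4=0, 9+5=1, 9+12=8
a = 11: 11+0=11, 11+4=2, 11+5=3, 11+12=10
A + B = {0, 1, 2, 3, 6, 7, 8, 9, 10, 11, 12}, so |A + B| = 11.
Verify: 11 ≥ 7? Yes ✓.

CD lower bound = 7, actual |A + B| = 11.


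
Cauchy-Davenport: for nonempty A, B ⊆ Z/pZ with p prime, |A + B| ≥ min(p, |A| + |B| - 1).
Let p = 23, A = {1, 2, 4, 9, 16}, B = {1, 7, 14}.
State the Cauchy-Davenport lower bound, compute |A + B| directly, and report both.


Cauchy-Davenport: |A + B| ≥ min(p, |A| + |B| - 1) for A, B nonempty in Z/pZ.
|A| = 5, |B| = 3, p = 23.
CD lower bound = min(23, 5 + 3 - 1) = min(23, 7) = 7.
Compute A + B mod 23 directly:
a = 1: 1+1=2, 1+7=8, 1+14=15
a = 2: 2+1=3, 2+7=9, 2+14=16
a = 4: 4+1=5, 4+7=11, 4+14=18
a = 9: 9+1=10, 9+7=16, 9+14=0
a = 16: 16+1=17, 16+7=0, 16+14=7
A + B = {0, 2, 3, 5, 7, 8, 9, 10, 11, 15, 16, 17, 18}, so |A + B| = 13.
Verify: 13 ≥ 7? Yes ✓.

CD lower bound = 7, actual |A + B| = 13.


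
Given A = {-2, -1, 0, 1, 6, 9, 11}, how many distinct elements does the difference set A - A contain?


A - A = {a - a' : a, a' ∈ A}; |A| = 7.
Bounds: 2|A|-1 ≤ |A - A| ≤ |A|² - |A| + 1, i.e. 13 ≤ |A - A| ≤ 43.
Note: 0 ∈ A - A always (from a - a). The set is symmetric: if d ∈ A - A then -d ∈ A - A.
Enumerate nonzero differences d = a - a' with a > a' (then include -d):
Positive differences: {1, 2, 3, 5, 6, 7, 8, 9, 10, 11, 12, 13}
Full difference set: {0} ∪ (positive diffs) ∪ (negative diffs).
|A - A| = 1 + 2·12 = 25 (matches direct enumeration: 25).

|A - A| = 25
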